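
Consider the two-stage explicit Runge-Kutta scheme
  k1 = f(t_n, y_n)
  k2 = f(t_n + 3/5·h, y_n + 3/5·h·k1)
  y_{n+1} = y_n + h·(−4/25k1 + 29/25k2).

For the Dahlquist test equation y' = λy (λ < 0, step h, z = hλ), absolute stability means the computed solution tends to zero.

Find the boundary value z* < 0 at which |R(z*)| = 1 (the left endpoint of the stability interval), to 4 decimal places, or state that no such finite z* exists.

On y'=λy, z=hλ:
  k1=λy_n ⇒ h·k1=z·y_n;  k2=λ(1+3/5z)y_n ⇒ h·k2=z(1+3/5z)y_n
  y_{n+1}/y_n = 1 − 4/25z + 29/25z(1+3/5z) = 1 + z + 87/125z²
  Hence R(z) = 1 + z + 87/125z².

Find x<0 with |R(x)|<1.
x=-1.26: |R|=0.8450
R=1: x+87/125x²=0 ⇒ x=−125/87=-1.4368; min R=1−1/(4·87/125)=0.6408>−1
Confirm numerically:
  x=-1.224: |R|=0.81873 <1
  x=-1.216: |R|=0.81314 <1
  x=-0.944: |R|=0.67623 <1
  x=-0.605: |R|=0.64975 <1
  x=-1.602: |R|=1.18422 >1
  x=-1.526: |R|=1.09476 >1
Interval (-1.4368, 0).

left endpoint -1.4368.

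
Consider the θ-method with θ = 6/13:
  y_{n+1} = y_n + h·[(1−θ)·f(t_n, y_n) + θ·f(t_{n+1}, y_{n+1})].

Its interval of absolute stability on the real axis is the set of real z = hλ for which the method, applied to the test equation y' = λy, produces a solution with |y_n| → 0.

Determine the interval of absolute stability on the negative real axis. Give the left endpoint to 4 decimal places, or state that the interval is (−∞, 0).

z∈(-26.0000,0).

With y'=λy (z=hλ):
  y_{n+1} = y_n + z·[7/13·y_n + 6/13·y_{n+1}] ⇒ (1 − 6/13z)y_{n+1} = (1 + 7/13z)y_n
  so R(z) = (1 + 7/13z)/(1 − 6/13z).

Need |R(x)|<1, x<0.
x=-1.57: |R|=0.0897
R=−1: 1+7/13x = −1+6/13x ⇒ -1/13x=2 ⇒ x=2/(-1/13)=-26.0000
Confirm numerically:
  x=-13.292: |R|=0.86299 <1
  x=-11.616: |R|=0.82606 <1
  x=-10.965: |R|=0.80918 <1
  x=-26.174: |R|=1.00102 >1
  x=-26.158: |R|=1.00093 >1
  x=-26.096: |R|=1.00057 >1
Interval (-26.0000, 0).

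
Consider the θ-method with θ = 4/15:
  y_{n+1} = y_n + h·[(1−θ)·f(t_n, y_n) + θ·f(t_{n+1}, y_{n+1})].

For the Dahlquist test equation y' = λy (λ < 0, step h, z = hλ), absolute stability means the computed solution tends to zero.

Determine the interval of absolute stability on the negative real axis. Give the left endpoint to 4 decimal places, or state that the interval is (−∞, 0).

Test eqn y'=λy, z=hλ:
  y_{n+1} = y_n + z·[11/15·y_n + 4/15·y_{n+1}] ⇒ (1 − 4/15z)y_{n+1} = (1 + 11/15z)y_n
  ⇒ R(z) = (1 + 11/15z)/(1 − 4/15z).

Find x<0 with |R(x)|<1.
x=-1.06: |R|=0.1736
R=−1: 1+11/15x = −1+4/15x ⇒ -7/15x=2 ⇒ x=2/(-7/15)=-4.2857
Confirm numerically:
  x=-2.844: |R|=0.61738 <1
  x=-2.212: |R|=0.39131 <1
  x=-2.041: |R|=0.32166 <1
  x=-4.628: |R|=1.07150 >1
  x=-4.452: |R|=1.03548 >1
Interval (-4.2857, 0).

z∈(-4.2857,0).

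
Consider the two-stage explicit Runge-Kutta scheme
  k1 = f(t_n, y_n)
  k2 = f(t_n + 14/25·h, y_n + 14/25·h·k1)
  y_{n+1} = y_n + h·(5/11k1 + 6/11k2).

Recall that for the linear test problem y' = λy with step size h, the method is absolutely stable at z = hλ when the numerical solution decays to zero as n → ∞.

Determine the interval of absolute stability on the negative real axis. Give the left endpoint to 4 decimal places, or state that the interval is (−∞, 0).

With y'=λy (z=hλ):
  k1=λy_n ⇒ h·k1=z·y_n;  k2=λ(1+14/25z)y_n ⇒ h·k2=z(1+14/25z)y_n
  y_{n+1}/y_n = 1 + 5/11z + 6/11z(1+14/25z) = 1 + z + 84/275z²
  R(z) = 1 + z + 84/275z².

Need |R(x)|<1, x<0.
x=-1.68: |R|=0.1821
R=1: x+84/275x²=0 ⇒ x=−275/84=-3.2738; min R=1−1/(4·84/275)=0.1815>−1
Confirm numerically:
  x=-2.833: |R|=0.61854 <1
  x=-2.783: |R|=0.58277 <1
  x=-2.743: |R|=0.55525 <1
  x=-2.556: |R|=0.43958 <1
  x=-3.720: |R|=1.50700 >1
  x=-3.689: |R|=1.46785 >1
So |R|<1 on (-3.2738, 0).

z∈(-3.2738,0).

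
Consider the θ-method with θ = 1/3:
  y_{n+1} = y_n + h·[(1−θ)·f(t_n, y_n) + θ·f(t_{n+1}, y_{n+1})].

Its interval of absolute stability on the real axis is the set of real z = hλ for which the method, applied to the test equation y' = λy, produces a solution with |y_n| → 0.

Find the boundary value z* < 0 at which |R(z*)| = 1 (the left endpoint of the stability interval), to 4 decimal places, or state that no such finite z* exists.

z* = -6.0000.

Set f=λy, z=hλ:
  y_{n+1} = y_n + z·[2/3·y_n + 1/3·y_{n+1}] ⇒ (1 − 1/3z)y_{n+1} = (1 + 2/3z)y_n
  Hence R(z) = (1 + 2/3z)/(1 − 1/3z).

Need |R(x)|<1, x<0.
x=-0.45: |R|=0.6087
R=−1: 1+2/3x = −1+1/3x ⇒ -1/3x=2 ⇒ x=2/(-1/3)=-6.0000
Confirm numerically:
  x=-5.390: |R|=0.92729 <1
  x=-4.941: |R|=0.86664 <1
  x=-3.689: |R|=0.65451 <1
  x=-3.617: |R|=0.63987 <1
  x=-6.537: |R|=1.05631 >1
  x=-6.444: |R|=1.04701 >1
So |R|<1 on (-6.0000, 0).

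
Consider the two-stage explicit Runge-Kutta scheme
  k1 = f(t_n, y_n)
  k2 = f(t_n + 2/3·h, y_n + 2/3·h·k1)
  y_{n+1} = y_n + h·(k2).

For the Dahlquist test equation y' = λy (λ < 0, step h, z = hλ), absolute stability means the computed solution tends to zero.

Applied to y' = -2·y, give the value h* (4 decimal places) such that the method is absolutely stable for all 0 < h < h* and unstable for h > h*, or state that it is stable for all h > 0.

On y'=λy, z=hλ:
  k1=λy_n ⇒ h·k1=z·y_n;  k2=λ(1+2/3z)y_n ⇒ h·k2=z(1+2/3z)y_n
  y_{n+1}/y_n = 1 + z(1+2/3z) = 1 + z + 2/3z²
  ⇒ R(z) = 1 + z + 2/3z².

Solve |R(x)|<1 on ℝ⁻.
x=-1.78: |R|=1.3323
R=1: x+2/3x²=0 ⇒ x=−3/2=-1.5000; min R=1−1/(4·2/3)=0.6250>−1
Confirm numerically:
  x=-1.249: |R|=0.79100 <1
  x=-1.173: |R|=0.74429 <1
  x=-0.647: |R|=0.63207 <1
  x=-0.628: |R|=0.63492 <1
  x=-2.031: |R|=1.71897 >1
  x=-1.542: |R|=1.04318 >1
So |R|<1 on (-1.5000, 0).

(-1.5000,0); λ=-2 ⇒ h* = (3/2)/2 = 0.7500.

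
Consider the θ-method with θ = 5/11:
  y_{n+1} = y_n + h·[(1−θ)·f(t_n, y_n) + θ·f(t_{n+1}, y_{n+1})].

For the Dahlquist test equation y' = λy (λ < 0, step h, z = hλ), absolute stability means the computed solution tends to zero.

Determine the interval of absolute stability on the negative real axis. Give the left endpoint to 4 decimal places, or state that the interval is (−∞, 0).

(-22.0000, 0).

Set f=λy, z=hλ:
  y_{n+1} = y_n + z·[6/11·y_n + 5/11·y_{n+1}] ⇒ (1 − 5/11z)y_{n+1} = (1 + 6/11z)y_n
  ⇒ R(z) = (1 + 6/11z)/(1 − 5/11z).

Need |R(x)|<1, x<0.
x=-1.4: |R|=0.1444
R=−1: 1+6/11x = −1+5/11x ⇒ -1/11x=2 ⇒ x=2/(-1/11)=-22.0000
Confirm numerically:
  x=-21.425: |R|=0.99513 <1
  x=-20.481: |R|=0.98661 <1
  x=-19.790: |R|=0.97990 <1
  x=-8.930: |R|=0.76514 <1
  x=-22.356: |R|=1.00290 >1
  x=-22.207: |R|=1.00170 >1
So |R|<1 on (-22.0000, 0).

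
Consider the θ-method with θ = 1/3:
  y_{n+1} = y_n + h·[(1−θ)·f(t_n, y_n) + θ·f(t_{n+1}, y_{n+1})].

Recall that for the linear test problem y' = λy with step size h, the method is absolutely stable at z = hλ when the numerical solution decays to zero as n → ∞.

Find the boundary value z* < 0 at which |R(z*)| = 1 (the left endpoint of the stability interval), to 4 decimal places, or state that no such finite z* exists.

z* = -6.0000.

Test eqn y'=λy, z=hλ:
  y_{n+1} = y_n + z·[2/3·y_n + 1/3·y_{n+1}] ⇒ (1 − 1/3z)y_{n+1} = (1 + 2/3z)y_n
  so R(z) = (1 + 2/3z)/(1 − 1/3z).

Need |R(x)|<1, x<0.
x=-0.39: |R|=0.6549
R=−1: 1+2/3x = −1+1/3x ⇒ -1/3x=2 ⇒ x=2/(-1/3)=-6.0000
Confirm numerically:
  x=-4.362: |R|=0.77751 <1
  x=-3.949: |R|=0.70485 <1
  x=-2.718: |R|=0.42602 <1
  x=-6.586: |R|=1.06113 >1
  x=-6.300: |R|=1.03226 >1
  x=-6.051: |R|=1.00563 >1
So |R|<1 on (-6.0000, 0).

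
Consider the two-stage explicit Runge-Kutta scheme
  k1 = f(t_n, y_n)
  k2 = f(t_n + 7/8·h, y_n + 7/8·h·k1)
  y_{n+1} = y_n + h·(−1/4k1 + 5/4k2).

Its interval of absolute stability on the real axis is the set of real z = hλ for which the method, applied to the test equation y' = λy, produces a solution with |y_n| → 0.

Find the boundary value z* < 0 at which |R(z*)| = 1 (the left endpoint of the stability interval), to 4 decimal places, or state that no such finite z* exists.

With y'=λy (z=hλ):
  k1=λy_n ⇒ h·k1=z·y_n;  k2=λ(1+7/8z)y_n ⇒ h·k2=z(1+7/8z)y_n
  y_{n+1}/y_n = 1 − 1/4z + 5/4z(1+7/8z) = 1 + z + 35/32z²
  so R(z) = 1 + z + 35/32z².

Find x<0 with |R(x)|<1.
x=-1.35: |R|=1.6434
R=1: x+35/32x²=0 ⇒ x=−32/35=-0.9143; min R=1−1/(4·35/32)=0.7714>−1
Confirm numerically:
  x=-0.780: |R|=0.88544 <1
  x=-0.675: |R|=0.82334 <1
  x=-0.456: |R|=0.77143 <1
  x=-1.211: |R|=1.39301 >1
  x=-1.151: |R|=1.29800 >1
Stable set (-0.9143, 0).

z* = -0.9143.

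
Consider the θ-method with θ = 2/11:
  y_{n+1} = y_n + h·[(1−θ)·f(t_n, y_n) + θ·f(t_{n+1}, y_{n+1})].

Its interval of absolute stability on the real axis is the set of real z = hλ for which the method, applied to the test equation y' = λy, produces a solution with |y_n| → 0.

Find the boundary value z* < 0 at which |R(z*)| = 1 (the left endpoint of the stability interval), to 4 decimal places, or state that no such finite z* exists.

With y'=λy (z=hλ):
  y_{n+1} = y_n + z·[9/11·y_n + 2/11·y_{n+1}] ⇒ (1 − 2/11z)y_{n+1} = (1 + 9/11z)y_n
  ⇒ R(z) = (1 + 9/11z)/(1 − 2/11z).

Solve |R(x)|<1 on ℝ⁻.
x=-0.77: |R|=0.3246
R=−1: 1+9/11x = −1+2/11x ⇒ -7/11x=2 ⇒ x=2/(-7/11)=-3.1429
Confirm numerically:
  x=-2.972: |R|=0.92941 <1
  x=-2.279: |R|=0.61133 <1
  x=-1.733: |R|=0.31778 <1
  x=-1.421: |R|=0.12924 <1
  x=-3.492: |R|=1.13590 >1
  x=-3.228: |R|=1.03414 >1
So |R|<1 on (-3.1429, 0).

z* = -3.1429.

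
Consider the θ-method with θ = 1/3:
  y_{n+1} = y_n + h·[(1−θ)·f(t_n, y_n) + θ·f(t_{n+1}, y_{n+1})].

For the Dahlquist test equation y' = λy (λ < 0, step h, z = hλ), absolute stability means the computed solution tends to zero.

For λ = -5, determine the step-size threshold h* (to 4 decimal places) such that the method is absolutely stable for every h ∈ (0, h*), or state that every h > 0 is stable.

Test eqn y'=λy, z=hλ:
  y_{n+1} = y_n + z·[2/3·y_n + 1/3·y_{n+1}] ⇒ (1 − 1/3z)y_{n+1} = (1 + 2/3z)y_n
  so R(z) = (1 + 2/3z)/(1 − 1/3z).

Find x<0 with |R(x)|<1.
x=-0.94: |R|=0.2843
R=−1: 1+2/3x = −1+1/3x ⇒ -1/3x=2 ⇒ x=2/(-1/3)=-6.0000
Confirm numerically:
  x=-4.314: |R|=0.76948 <1
  x=-3.858: |R|=0.68766 <1
  x=-3.059: |R|=0.51461 <1
  x=-6.139: |R|=1.01521 >1
  x=-6.128: |R|=1.01402 >1
  x=-6.077: |R|=1.00848 >1
So |R|<1 on (-6.0000, 0).

(-6.0000,0); λ=-5 ⇒ h* = (6)/5 = 1.2000.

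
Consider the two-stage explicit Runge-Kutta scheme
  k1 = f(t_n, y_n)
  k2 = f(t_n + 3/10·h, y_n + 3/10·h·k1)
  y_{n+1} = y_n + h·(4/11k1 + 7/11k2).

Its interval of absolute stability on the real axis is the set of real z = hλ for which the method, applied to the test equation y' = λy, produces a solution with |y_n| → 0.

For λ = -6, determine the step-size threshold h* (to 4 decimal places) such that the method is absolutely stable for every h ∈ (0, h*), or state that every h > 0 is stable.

(-5.2381,0); λ=-6 ⇒ h* = (110/21)/6 = 0.8730.

On y'=λy, z=hλ:
  k1=λy_n ⇒ h·k1=z·y_n;  k2=λ(1+3/10z)y_n ⇒ h·k2=z(1+3/10z)y_n
  y_{n+1}/y_n = 1 + 4/11z + 7/11z(1+3/10z) = 1 + z + 21/110z²
  so R(z) = 1 + z + 21/110z².

Solve |R(x)|<1 on ℝ⁻.
x=-0.68: |R|=0.4083
R=1: x+21/110x²=0 ⇒ x=−110/21=-5.2381; min R=1−1/(4·21/110)=-0.3095>−1
Confirm numerically:
  x=-5.109: |R|=0.87409 <1
  x=-4.989: |R|=0.76275 <1
  x=-4.881: |R|=0.66725 <1
  x=-2.453: |R|=0.30426 <1
  x=-5.798: |R|=1.61975 >1
  x=-5.665: |R|=1.46170 >1
  x=-5.407: |R|=1.17435 >1
Stable set (-5.2381, 0).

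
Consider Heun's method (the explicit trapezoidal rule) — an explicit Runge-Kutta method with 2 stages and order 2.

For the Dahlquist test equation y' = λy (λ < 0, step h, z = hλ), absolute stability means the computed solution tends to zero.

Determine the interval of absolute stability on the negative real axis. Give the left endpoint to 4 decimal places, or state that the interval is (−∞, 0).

With y'=λy (z=hλ):
  order 2, 2-stage ⇒ R(z)=1+z+z^2/2
  (e.g. R(-0.62)=0.57220, |R|=0.57220)

Boundary: |R(x)|=1, x<0.
x=-0.62: |R|=0.5722
|R(-1.66)|=0.7178 |R(-1.28)|=0.5392 |R(-1)|=0.5000
Bisect:
  x_lo=-2.5129 |R|=1.6444  x_hi=-0.3242 |R|=0.7284
  mid=-1.41854 |R|=0.58759 →hi
  mid=-1.96571 |R|=0.96630 →hi
  mid=-2.23930 |R|=1.26793 →lo
  mid=-2.10250 |R|=1.10776 →lo
  mid=-2.03411 |R|=1.03469 →lo
  mid=-1.99991 |R|=0.99991 →hi
  mid=-2.01701 |R|=1.01715 →lo
  mid=-2.00846 |R|=1.00850 →lo
  mid=-2.00419 |R|=1.00419 →lo
  ...
  [-2.00004,-1.99991] ⇒ x*=-2.0000
So |R|<1 on (-2.0000, 0).

z∈(-2.0000,0).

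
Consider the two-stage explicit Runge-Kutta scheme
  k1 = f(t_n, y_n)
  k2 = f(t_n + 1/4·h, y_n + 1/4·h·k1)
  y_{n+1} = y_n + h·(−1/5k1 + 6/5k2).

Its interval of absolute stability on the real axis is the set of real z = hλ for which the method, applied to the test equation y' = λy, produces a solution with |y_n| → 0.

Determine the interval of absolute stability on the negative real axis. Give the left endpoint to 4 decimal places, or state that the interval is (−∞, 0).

Set f=λy, z=hλ:
  k1=λy_n ⇒ h·k1=z·y_n;  k2=λ(1+1/4z)y_n ⇒ h·k2=z(1+1/4z)y_n
  y_{n+1}/y_n = 1 − 1/5z + 6/5z(1+1/4z) = 1 + z + 3/10z²
  Hence R(z) = 1 + z + 3/10z².

Need |R(x)|<1, x<0.
x=-0.35: |R|=0.6867
R=1: x+3/10x²=0 ⇒ x=−10/3=-3.3333; min R=1−1/(4·3/10)=0.1667>−1
Confirm numerically:
  x=-2.904: |R|=0.62596 <1
  x=-2.373: |R|=0.31634 <1
  x=-1.522: |R|=0.17295 <1
  x=-3.804: |R|=1.53712 >1
  x=-3.460: |R|=1.13148 >1
Stable set (-3.3333, 0).

(-3.3333, 0).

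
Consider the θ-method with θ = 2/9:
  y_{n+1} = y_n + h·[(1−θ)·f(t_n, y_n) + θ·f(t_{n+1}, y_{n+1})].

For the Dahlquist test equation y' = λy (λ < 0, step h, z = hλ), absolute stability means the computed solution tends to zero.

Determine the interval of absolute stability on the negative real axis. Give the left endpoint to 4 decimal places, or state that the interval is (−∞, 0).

z∈(-3.6000,0).

Set f=λy, z=hλ:
  y_{n+1} = y_n + z·[7/9·y_n + 2/9·y_{n+1}] ⇒ (1 − 2/9z)y_{n+1} = (1 + 7/9z)y_n
  R(z) = (1 + 7/9z)/(1 − 2/9z).

Solve |R(x)|<1 on ℝ⁻.
x=-1.56: |R|=0.1584
R=−1: 1+7/9x = −1+2/9x ⇒ -5/9x=2 ⇒ x=2/(-5/9)=-3.6000
Confirm numerically:
  x=-2.963: |R|=0.78661 <1
  x=-2.410: |R|=0.56946 <1
  x=-1.851: |R|=0.31153 <1
  x=-1.754: |R|=0.26207 <1
  x=-4.109: |R|=1.14781 >1
  x=-4.098: |R|=1.14480 >1
  x=-3.820: |R|=1.06611 >1
Interval (-3.6000, 0).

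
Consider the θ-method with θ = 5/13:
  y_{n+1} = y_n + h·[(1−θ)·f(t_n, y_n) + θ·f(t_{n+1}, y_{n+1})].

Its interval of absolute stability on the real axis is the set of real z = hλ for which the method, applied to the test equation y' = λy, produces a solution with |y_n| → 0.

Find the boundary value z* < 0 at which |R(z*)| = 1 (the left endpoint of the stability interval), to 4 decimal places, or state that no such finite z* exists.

left endpoint -8.6667.

Test eqn y'=λy, z=hλ:
  y_{n+1} = y_n + z·[8/13·y_n + 5/13·y_{n+1}] ⇒ (1 − 5/13z)y_{n+1} = (1 + 8/13z)y_n
  ⇒ R(z) = (1 + 8/13z)/(1 − 5/13z).

Solve |R(x)|<1 on ℝ⁻.
x=-0.62: |R|=0.4994
R=−1: 1+8/13x = −1+5/13x ⇒ -3/13x=2 ⇒ x=2/(-3/13)=-8.6667
Confirm numerically:
  x=-8.015: |R|=0.96317 <1
  x=-6.953: |R|=0.89237 <1
  x=-3.728: |R|=0.53173 <1
  x=-9.169: |R|=1.02561 >1
  x=-9.128: |R|=1.02360 >1
  x=-8.994: |R|=1.01694 >1
Interval (-8.6667, 0).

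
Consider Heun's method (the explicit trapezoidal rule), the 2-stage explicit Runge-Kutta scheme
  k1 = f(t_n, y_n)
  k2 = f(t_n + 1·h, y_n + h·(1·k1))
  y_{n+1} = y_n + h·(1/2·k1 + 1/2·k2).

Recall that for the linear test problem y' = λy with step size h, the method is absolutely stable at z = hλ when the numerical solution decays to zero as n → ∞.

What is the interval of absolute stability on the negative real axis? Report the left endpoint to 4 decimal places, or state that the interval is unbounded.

(-2.0000, 0).

Set f=λy, z=hλ:
  order 2, 2-stage ⇒ R(z)=1+z+z^2/2
  (e.g. R(-0.5)=0.62500, |R|=0.62500)

Boundary: |R(x)|=1, x<0.
x=-0.5: |R|=0.6250
|R(-2.06)|=1.0618 |R(-1.64)|=0.7048 |R(-0.61)|=0.5760
Bisect:
  x_lo=-2.5469 |R|=1.6964  x_hi=-0.3661 |R|=0.7009
  mid=-1.45650 |R|=0.60420 →hi
  mid=-2.00170 |R|=1.00170 →lo
  mid=-1.72910 |R|=0.76579 →hi
  mid=-1.86540 |R|=0.87446 →hi
  mid=-1.93355 |R|=0.93576 →hi
  mid=-1.96762 |R|=0.96815 →hi
  mid=-1.98466 |R|=0.98478 →hi
  mid=-1.99318 |R|=0.99320 →hi
  ...
  [-2.00010,-1.99997] ⇒ x*=-2.0000
Stable set (-2.0000, 0).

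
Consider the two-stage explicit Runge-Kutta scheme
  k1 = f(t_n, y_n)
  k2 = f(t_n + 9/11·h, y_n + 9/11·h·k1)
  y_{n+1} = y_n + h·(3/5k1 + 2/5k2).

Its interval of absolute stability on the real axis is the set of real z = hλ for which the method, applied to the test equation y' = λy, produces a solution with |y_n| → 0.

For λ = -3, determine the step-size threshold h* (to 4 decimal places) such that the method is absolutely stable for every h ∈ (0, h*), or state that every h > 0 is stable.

Set f=λy, z=hλ:
  k1=λy_n ⇒ h·k1=z·y_n;  k2=λ(1+9/11z)y_n ⇒ h·k2=z(1+9/11z)y_n
  y_{n+1}/y_n = 1 + 3/5z + 2/5z(1+9/11z) = 1 + z + 18/55z²
  R(z) = 1 + z + 18/55z².

Find x<0 with |R(x)|<1.
x=-1.16: |R|=0.2804
R=1: x+18/55x²=0 ⇒ x=−55/18=-3.0556; min R=1−1/(4·18/55)=0.2361>−1
Confirm numerically:
  x=-3.027: |R|=0.97171 <1
  x=-3.010: |R|=0.95512 <1
  x=-2.163: |R|=0.36817 <1
  x=-1.842: |R|=0.26842 <1
  x=-3.477: |R|=1.47957 >1
  x=-3.325: |R|=1.29320 >1
Stable set (-3.0556, 0).

(-3.0556,0); λ=-3 ⇒ h* = (55/18)/3 = 1.0185.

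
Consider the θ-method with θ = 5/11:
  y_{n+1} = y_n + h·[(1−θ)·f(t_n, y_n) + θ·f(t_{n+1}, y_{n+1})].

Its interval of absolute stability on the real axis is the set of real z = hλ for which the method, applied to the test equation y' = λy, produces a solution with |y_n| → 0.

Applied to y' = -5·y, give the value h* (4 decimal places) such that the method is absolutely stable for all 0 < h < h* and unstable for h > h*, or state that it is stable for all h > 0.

(-22.0000,0); λ=-5 ⇒ h* = (22)/5 = 4.4000.

Set f=λy, z=hλ:
  y_{n+1} = y_n + z·[6/11·y_n + 5/11·y_{n+1}] ⇒ (1 − 5/11z)y_{n+1} = (1 + 6/11z)y_n
  R(z) = (1 + 6/11z)/(1 − 5/11z).

Need |R(x)|<1, x<0.
x=-1.67: |R|=0.0506
R=−1: 1+6/11x = −1+5/11x ⇒ -1/11x=2 ⇒ x=2/(-1/11)=-22.0000
Confirm numerically:
  x=-20.677: |R|=0.98843 <1
  x=-17.571: |R|=0.95520 <1
  x=-11.412: |R|=0.84443 <1
  x=-11.232: |R|=0.83967 <1
  x=-22.232: |R|=1.00190 >1
  x=-22.041: |R|=1.00034 >1
So |R|<1 on (-22.0000, 0).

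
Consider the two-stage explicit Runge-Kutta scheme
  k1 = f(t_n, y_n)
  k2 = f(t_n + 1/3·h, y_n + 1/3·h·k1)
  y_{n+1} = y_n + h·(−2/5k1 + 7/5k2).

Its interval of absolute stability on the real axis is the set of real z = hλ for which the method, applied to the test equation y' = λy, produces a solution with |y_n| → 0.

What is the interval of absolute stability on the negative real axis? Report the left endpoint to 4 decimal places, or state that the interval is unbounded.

z∈(-2.1429,0).

With y'=λy (z=hλ):
  k1=λy_n ⇒ h·k1=z·y_n;  k2=λ(1+1/3z)y_n ⇒ h·k2=z(1+1/3z)y_n
  y_{n+1}/y_n = 1 − 2/5z + 7/5z(1+1/3z) = 1 + z + 7/15z²
  Hence R(z) = 1 + z + 7/15z².

Boundary: |R(x)|=1, x<0.
x=-0.95: |R|=0.4712
R=1: x+7/15x²=0 ⇒ x=−15/7=-2.1429; min R=1−1/(4·7/15)=0.4643>−1
Confirm numerically:
  x=-1.889: |R|=0.77622 <1
  x=-1.384: |R|=0.50988 <1
  x=-1.091: |R|=0.46446 <1
  x=-2.655: |R|=1.63454 >1
  x=-2.581: |R|=1.52773 >1
Stable set (-2.1429, 0).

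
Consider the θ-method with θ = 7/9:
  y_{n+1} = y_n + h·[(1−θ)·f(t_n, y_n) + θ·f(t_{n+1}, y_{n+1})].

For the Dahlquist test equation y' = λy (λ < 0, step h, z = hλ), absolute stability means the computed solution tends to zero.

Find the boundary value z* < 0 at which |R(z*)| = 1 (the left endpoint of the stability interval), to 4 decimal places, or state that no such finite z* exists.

On y'=λy, z=hλ:
  y_{n+1} = y_n + z·[2/9·y_n + 7/9·y_{n+1}] ⇒ (1 − 7/9z)y_{n+1} = (1 + 2/9z)y_n
  Hence R(z) = (1 + 2/9z)/(1 − 7/9z).

Solve |R(x)|<1 on ℝ⁻.
x=-0.48: |R|=0.6505
x=-2: |R|=0.2174
x=-10: |R|=0.1392
x=-100: |R|=0.2694
θ=7/9≥1/2 ⇒ |1+2/9x|<|1−7/9x| ∀x<0 ⇒ interval (−∞,0).

(−∞, 0) — no finite endpoint.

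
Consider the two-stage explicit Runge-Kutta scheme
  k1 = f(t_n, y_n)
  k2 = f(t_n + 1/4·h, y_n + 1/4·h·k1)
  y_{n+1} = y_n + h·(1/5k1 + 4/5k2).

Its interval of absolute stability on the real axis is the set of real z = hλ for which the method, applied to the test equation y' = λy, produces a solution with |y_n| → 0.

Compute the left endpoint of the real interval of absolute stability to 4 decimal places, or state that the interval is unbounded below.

Test eqn y'=λy, z=hλ:
  k1=λy_n ⇒ h·k1=z·y_n;  k2=λ(1+1/4z)y_n ⇒ h·k2=z(1+1/4z)y_n
  y_{n+1}/y_n = 1 + 1/5z + 4/5z(1+1/4z) = 1 + z + 1/5z²
  ⇒ R(z) = 1 + z + 1/5z².

Solve |R(x)|<1 on ℝ⁻.
x=-1.08: |R|=0.1533
R=1: x+1/5x²=0 ⇒ x=−5=-5.0000; min R=1−1/(4·1/5)=-0.2500>−1
Confirm numerically:
  x=-3.379: |R|=0.09547 <1
  x=-2.082: |R|=0.21506 <1
  x=-2.019: |R|=0.20373 <1
  x=-5.372: |R|=1.39968 >1
  x=-5.352: |R|=1.37678 >1
  x=-5.131: |R|=1.13443 >1
Stable set (-5.0000, 0).

z* = -5.0000.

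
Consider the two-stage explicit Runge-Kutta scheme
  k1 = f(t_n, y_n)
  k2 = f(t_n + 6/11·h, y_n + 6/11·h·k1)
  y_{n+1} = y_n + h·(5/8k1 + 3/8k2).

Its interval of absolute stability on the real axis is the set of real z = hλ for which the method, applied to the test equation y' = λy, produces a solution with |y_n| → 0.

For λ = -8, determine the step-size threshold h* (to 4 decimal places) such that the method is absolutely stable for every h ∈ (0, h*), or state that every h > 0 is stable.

(-4.8889,0); λ=-8 ⇒ h* = (44/9)/8 = 0.6111.

Test eqn y'=λy, z=hλ:
  k1=λy_n ⇒ h·k1=z·y_n;  k2=λ(1+6/11z)y_n ⇒ h·k2=z(1+6/11z)y_n
  y_{n+1}/y_n = 1 + 5/8z + 3/8z(1+6/11z) = 1 + z + 9/44z²
  Hence R(z) = 1 + z + 9/44z².

Solve |R(x)|<1 on ℝ⁻.
x=-1.17: |R|=0.1100
R=1: x+9/44x²=0 ⇒ x=−44/9=-4.8889; min R=1−1/(4·9/44)=-0.2222>−1
Confirm numerically:
  x=-4.695: |R|=0.81380 <1
  x=-3.527: |R|=0.01749 <1
  x=-3.130: |R|=0.12609 <1
  x=-3.096: |R|=0.13539 <1
  x=-5.432: |R|=1.60345 >1
  x=-5.107: |R|=1.22784 >1
  x=-4.961: |R|=1.07317 >1
Stable set (-4.8889, 0).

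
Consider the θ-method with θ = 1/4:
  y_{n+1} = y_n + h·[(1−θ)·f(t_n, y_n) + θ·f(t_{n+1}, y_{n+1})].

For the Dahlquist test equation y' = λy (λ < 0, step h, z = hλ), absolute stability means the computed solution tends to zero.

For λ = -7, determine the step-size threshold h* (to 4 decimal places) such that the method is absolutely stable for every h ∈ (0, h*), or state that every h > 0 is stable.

With y'=λy (z=hλ):
  y_{n+1} = y_n + z·[3/4·y_n + 1/4·y_{n+1}] ⇒ (1 − 1/4z)y_{n+1} = (1 + 3/4z)y_n
  so R(z) = (1 + 3/4z)/(1 − 1/4z).

Find x<0 with |R(x)|<1.
x=-1.2: |R|=0.0769
R=−1: 1+3/4x = −1+1/4x ⇒ -1/2x=2 ⇒ x=2/(-1/2)=-4.0000
Confirm numerically:
  x=-3.802: |R|=0.94924 <1
  x=-3.300: |R|=0.80822 <1
  x=-3.237: |R|=0.78914 <1
  x=-1.983: |R|=0.32576 <1
  x=-4.488: |R|=1.11499 >1
  x=-4.323: |R|=1.07762 >1
  x=-4.236: |R|=1.05731 >1
Stable set (-4.0000, 0).

(-4.0000,0); λ=-7 ⇒ h* = (4)/7 = 0.5714.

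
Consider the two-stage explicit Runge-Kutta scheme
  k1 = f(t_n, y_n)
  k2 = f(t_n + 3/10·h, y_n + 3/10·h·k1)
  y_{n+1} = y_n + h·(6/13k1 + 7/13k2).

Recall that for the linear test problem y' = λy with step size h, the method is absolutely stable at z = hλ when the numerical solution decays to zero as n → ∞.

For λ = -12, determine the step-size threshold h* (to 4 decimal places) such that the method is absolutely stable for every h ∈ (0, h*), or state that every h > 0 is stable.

Test eqn y'=λy, z=hλ:
  k1=λy_n ⇒ h·k1=z·y_n;  k2=λ(1+3/10z)y_n ⇒ h·k2=z(1+3/10z)y_n
  y_{n+1}/y_n = 1 + 6/13z + 7/13z(1+3/10z) = 1 + z + 21/130z²
  ⇒ R(z) = 1 + z + 21/130z².

Need |R(x)|<1, x<0.
x=-0.97: |R|=0.1820
R=1: x+21/130x²=0 ⇒ x=−130/21=-6.1905; min R=1−1/(4·21/130)=-0.5476>−1
Confirm numerically:
  x=-6.010: |R|=0.82479 <1
  x=-4.530: |R|=0.21509 <1
  x=-3.075: |R|=0.54755 <1
  x=-6.695: |R|=1.54564 >1
  x=-6.442: |R|=1.26174 >1
  x=-6.439: |R|=1.25850 >1
So |R|<1 on (-6.1905, 0).

(-6.1905,0); λ=-12 ⇒ h* = (130/21)/12 = 0.5159.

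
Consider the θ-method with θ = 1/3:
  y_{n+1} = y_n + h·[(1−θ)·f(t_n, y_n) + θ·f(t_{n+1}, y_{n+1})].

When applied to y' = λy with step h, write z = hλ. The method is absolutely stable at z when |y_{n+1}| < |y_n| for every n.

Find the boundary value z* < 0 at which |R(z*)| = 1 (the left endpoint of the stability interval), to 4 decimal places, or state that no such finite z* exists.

z* = -6.0000.

Set f=λy, z=hλ:
  y_{n+1} = y_n + z·[2/3·y_n + 1/3·y_{n+1}] ⇒ (1 − 1/3z)y_{n+1} = (1 + 2/3z)y_n
  R(z) = (1 + 2/3z)/(1 − 1/3z).

Boundary: |R(x)|=1, x<0.
x=-1.32: |R|=0.0833
R=−1: 1+2/3x = −1+1/3x ⇒ -1/3x=2 ⇒ x=2/(-1/3)=-6.0000
Confirm numerically:
  x=-5.046: |R|=0.88143 <1
  x=-4.744: |R|=0.83781 <1
  x=-3.655: |R|=0.64763 <1
  x=-6.372: |R|=1.03969 >1
  x=-6.195: |R|=1.02121 >1
Stable set (-6.0000, 0).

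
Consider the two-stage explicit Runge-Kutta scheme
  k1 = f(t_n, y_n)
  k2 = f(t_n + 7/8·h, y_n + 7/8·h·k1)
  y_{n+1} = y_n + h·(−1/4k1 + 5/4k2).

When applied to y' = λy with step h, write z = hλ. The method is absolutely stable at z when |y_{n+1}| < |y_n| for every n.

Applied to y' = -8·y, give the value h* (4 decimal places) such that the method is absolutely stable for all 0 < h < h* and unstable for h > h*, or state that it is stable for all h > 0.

Test eqn y'=λy, z=hλ:
  k1=λy_n ⇒ h·k1=z·y_n;  k2=λ(1+7/8z)y_n ⇒ h·k2=z(1+7/8z)y_n
  y_{n+1}/y_n = 1 − 1/4z + 5/4z(1+7/8z) = 1 + z + 35/32z²
  so R(z) = 1 + z + 35/32z².

Boundary: |R(x)|=1, x<0.
x=-0.85: |R|=0.9402
R=1: x+35/32x²=0 ⇒ x=−32/35=-0.9143; min R=1−1/(4·35/32)=0.7714>−1
Confirm numerically:
  x=-0.558: |R|=0.78255 <1
  x=-0.550: |R|=0.78086 <1
  x=-0.418: |R|=0.77310 <1
  x=-1.124: |R|=1.25782 >1
  x=-1.094: |R|=1.21504 >1
  x=-0.998: |R|=1.09138 >1
Interval (-0.9143, 0).

(-0.9143,0); λ=-8 ⇒ h* = (32/35)/8 = 0.1143.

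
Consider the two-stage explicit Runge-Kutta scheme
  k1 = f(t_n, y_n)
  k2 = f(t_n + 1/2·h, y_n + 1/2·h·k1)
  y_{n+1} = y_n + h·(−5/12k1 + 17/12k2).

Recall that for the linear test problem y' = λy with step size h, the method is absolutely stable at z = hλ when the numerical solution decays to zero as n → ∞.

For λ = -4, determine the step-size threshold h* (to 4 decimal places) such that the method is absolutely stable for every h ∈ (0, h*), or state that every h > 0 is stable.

Test eqn y'=λy, z=hλ:
  k1=λy_n ⇒ h·k1=z·y_n;  k2=λ(1+1/2z)y_n ⇒ h·k2=z(1+1/2z)y_n
  y_{n+1}/y_n = 1 − 5/12z + 17/12z(1+1/2z) = 1 + z + 17/24z²
  R(z) = 1 + z + 17/24z².

Find x<0 with |R(x)|<1.
x=-0.85: |R|=0.6618
R=1: x+17/24x²=0 ⇒ x=−24/17=-1.4118; min R=1−1/(4·17/24)=0.6471>−1
Confirm numerically:
  x=-1.388: |R|=0.97664 <1
  x=-1.043: |R|=0.72756 <1
  x=-0.565: |R|=0.66112 <1
  x=-1.844: |R|=1.56457 >1
  x=-1.679: |R|=1.31782 >1
  x=-1.667: |R|=1.30138 >1
Interval (-1.4118, 0).

(-1.4118,0); λ=-4 ⇒ h* = (24/17)/4 = 0.3529.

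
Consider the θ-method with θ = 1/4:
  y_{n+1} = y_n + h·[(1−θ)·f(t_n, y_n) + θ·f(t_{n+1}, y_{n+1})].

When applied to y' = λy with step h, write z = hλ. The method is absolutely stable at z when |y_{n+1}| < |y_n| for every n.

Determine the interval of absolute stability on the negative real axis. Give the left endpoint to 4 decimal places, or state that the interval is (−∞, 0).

z∈(-4.0000,0).

Set f=λy, z=hλ:
  y_{n+1} = y_n + z·[3/4·y_n + 1/4·y_{n+1}] ⇒ (1 − 1/4z)y_{n+1} = (1 + 3/4z)y_n
  Hence R(z) = (1 + 3/4z)/(1 − 1/4z).

Need |R(x)|<1, x<0.
x=-0.38: |R|=0.6530
R=−1: 1+3/4x = −1+1/4x ⇒ -1/2x=2 ⇒ x=2/(-1/2)=-4.0000
Confirm numerically:
  x=-2.932: |R|=0.69186 <1
  x=-2.772: |R|=0.63733 <1
  x=-2.210: |R|=0.42351 <1
  x=-2.057: |R|=0.35843 <1
  x=-4.209: |R|=1.05092 >1
  x=-4.093: |R|=1.02298 >1
Interval (-4.0000, 0).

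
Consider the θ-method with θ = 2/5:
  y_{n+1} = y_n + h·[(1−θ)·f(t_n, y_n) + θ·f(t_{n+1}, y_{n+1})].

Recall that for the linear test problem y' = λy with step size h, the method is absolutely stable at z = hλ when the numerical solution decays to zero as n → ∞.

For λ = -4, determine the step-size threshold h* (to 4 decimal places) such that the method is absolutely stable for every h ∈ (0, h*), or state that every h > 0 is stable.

(-10.0000,0); λ=-4 ⇒ h* = (10)/4 = 2.5000.

Test eqn y'=λy, z=hλ:
  y_{n+1} = y_n + z·[3/5·y_n + 2/5·y_{n+1}] ⇒ (1 − 2/5z)y_{n+1} = (1 + 3/5z)y_n
  R(z) = (1 + 3/5z)/(1 − 2/5z).

Solve |R(x)|<1 on ℝ⁻.
x=-0.78: |R|=0.4055
R=−1: 1+3/5x = −1+2/5x ⇒ -1/5x=2 ⇒ x=2/(-1/5)=-10.0000
Confirm numerically:
  x=-9.555: |R|=0.98154 <1
  x=-8.412: |R|=0.92724 <1
  x=-5.052: |R|=0.67240 <1
  x=-4.281: |R|=0.57831 <1
  x=-10.284: |R|=1.01111 >1
  x=-10.247: |R|=1.00969 >1
Interval (-10.0000, 0).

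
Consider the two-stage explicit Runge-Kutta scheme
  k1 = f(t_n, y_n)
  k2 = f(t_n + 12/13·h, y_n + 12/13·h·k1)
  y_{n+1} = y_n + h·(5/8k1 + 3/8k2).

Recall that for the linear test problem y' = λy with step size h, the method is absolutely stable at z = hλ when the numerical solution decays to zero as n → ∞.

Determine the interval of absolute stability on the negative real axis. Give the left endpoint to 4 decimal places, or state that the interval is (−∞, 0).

On y'=λy, z=hλ:
  k1=λy_n ⇒ h·k1=z·y_n;  k2=λ(1+12/13z)y_n ⇒ h·k2=z(1+12/13z)y_n
  y_{n+1}/y_n = 1 + 5/8z + 3/8z(1+12/13z) = 1 + z + 9/26z²
  ⇒ R(z) = 1 + z + 9/26z².

Find x<0 with |R(x)|<1.
x=-0.79: |R|=0.4260
R=1: x+9/26x²=0 ⇒ x=−26/9=-2.8889; min R=1−1/(4·9/26)=0.2778>−1
Confirm numerically:
  x=-2.049: |R|=0.40429 <1
  x=-2.034: |R|=0.39809 <1
  x=-1.813: |R|=0.32480 <1
  x=-1.669: |R|=0.29523 <1
  x=-3.358: |R|=1.54529 >1
  x=-3.272: |R|=1.43392 >1
  x=-3.034: |R|=1.15240 >1
Interval (-2.8889, 0).

z∈(-2.8889,0).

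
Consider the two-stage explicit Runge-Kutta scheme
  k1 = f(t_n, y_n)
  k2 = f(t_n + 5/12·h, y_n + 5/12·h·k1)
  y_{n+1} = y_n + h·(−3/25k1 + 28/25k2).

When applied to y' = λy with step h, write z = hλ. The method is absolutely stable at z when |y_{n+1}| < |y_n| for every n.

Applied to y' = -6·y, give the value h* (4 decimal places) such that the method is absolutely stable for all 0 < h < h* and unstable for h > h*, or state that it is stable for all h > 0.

On y'=λy, z=hλ:
  k1=λy_n ⇒ h·k1=z·y_n;  k2=λ(1+5/12z)y_n ⇒ h·k2=z(1+5/12z)y_n
  y_{n+1}/y_n = 1 − 3/25z + 28/25z(1+5/12z) = 1 + z + 7/15z²
  Hence R(z) = 1 + z + 7/15z².

Find x<0 with |R(x)|<1.
x=-1.62: |R|=0.6047
R=1: x+7/15x²=0 ⇒ x=−15/7=-2.1429; min R=1−1/(4·7/15)=0.4643>−1
Confirm numerically:
  x=-2.112: |R|=0.96959 <1
  x=-0.946: |R|=0.47163 <1
  x=-0.916: |R|=0.47556 <1
  x=-2.489: |R|=1.40206 >1
  x=-2.436: |R|=1.33324 >1
  x=-2.353: |R|=1.23075 >1
Interval (-2.1429, 0).

(-2.1429,0); λ=-6 ⇒ h* = (15/7)/6 = 0.3571.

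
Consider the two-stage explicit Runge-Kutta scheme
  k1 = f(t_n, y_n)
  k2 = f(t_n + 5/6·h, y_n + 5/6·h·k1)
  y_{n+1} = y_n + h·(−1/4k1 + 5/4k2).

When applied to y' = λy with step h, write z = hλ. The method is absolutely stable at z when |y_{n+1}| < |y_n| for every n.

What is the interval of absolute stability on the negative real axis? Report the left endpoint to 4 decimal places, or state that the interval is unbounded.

On y'=λy, z=hλ:
  k1=λy_n ⇒ h·k1=z·y_n;  k2=λ(1+5/6z)y_n ⇒ h·k2=z(1+5/6z)y_n
  y_{n+1}/y_n = 1 − 1/4z + 5/4z(1+5/6z) = 1 + z + 25/24z²
  so R(z) = 1 + z + 25/24z².

Need |R(x)|<1, x<0.
x=-1.28: |R|=1.4267
R=1: x+25/24x²=0 ⇒ x=−24/25=-0.9600; min R=1−1/(4·25/24)=0.7600>−1
Confirm numerically:
  x=-0.737: |R|=0.82880 <1
  x=-0.563: |R|=0.76718 <1
  x=-0.467: |R|=0.76018 <1
  x=-1.500: |R|=1.84375 >1
  x=-1.392: |R|=1.62640 >1
So |R|<1 on (-0.9600, 0).

(-0.9600, 0).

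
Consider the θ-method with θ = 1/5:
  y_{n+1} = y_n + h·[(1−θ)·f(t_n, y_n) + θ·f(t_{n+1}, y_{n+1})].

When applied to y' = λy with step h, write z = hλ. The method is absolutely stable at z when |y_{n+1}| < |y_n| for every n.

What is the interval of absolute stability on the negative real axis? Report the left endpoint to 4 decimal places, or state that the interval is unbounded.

On y'=λy, z=hλ:
  y_{n+1} = y_n + z·[4/5·y_n + 1/5·y_{n+1}] ⇒ (1 − 1/5z)y_{n+1} = (1 + 4/5z)y_n
  R(z) = (1 + 4/5z)/(1 − 1/5z).

Boundary: |R(x)|=1, x<0.
x=-0.41: |R|=0.6211
R=−1: 1+4/5x = −1+1/5x ⇒ -3/5x=2 ⇒ x=2/(-3/5)=-3.3333
Confirm numerically:
  x=-3.199: |R|=0.95085 <1
  x=-2.748: |R|=0.77336 <1
  x=-2.080: |R|=0.46893 <1
  x=-1.676: |R|=0.25524 <1
  x=-3.721: |R|=1.13336 >1
  x=-3.670: |R|=1.11649 >1
  x=-3.582: |R|=1.08693 >1
Interval (-3.3333, 0).

z∈(-3.3333,0).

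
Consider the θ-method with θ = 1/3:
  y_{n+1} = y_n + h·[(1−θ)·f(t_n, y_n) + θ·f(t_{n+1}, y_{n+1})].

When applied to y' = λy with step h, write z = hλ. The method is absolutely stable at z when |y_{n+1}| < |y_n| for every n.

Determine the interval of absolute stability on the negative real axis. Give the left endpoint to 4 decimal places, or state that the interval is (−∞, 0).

With y'=λy (z=hλ):
  y_{n+1} = y_n + z·[2/3·y_n + 1/3·y_{n+1}] ⇒ (1 − 1/3z)y_{n+1} = (1 + 2/3z)y_n
  ⇒ R(z) = (1 + 2/3z)/(1 − 1/3z).

Need |R(x)|<1, x<0.
x=-1.11: |R|=0.1898
R=−1: 1+2/3x = −1+1/3x ⇒ -1/3x=2 ⇒ x=2/(-1/3)=-6.0000
Confirm numerically:
  x=-4.655: |R|=0.82430 <1
  x=-4.527: |R|=0.80430 <1
  x=-3.151: |R|=0.53682 <1
  x=-6.254: |R|=1.02745 >1
  x=-6.191: |R|=1.02078 >1
  x=-6.135: |R|=1.01478 >1
So |R|<1 on (-6.0000, 0).

(-6.0000, 0).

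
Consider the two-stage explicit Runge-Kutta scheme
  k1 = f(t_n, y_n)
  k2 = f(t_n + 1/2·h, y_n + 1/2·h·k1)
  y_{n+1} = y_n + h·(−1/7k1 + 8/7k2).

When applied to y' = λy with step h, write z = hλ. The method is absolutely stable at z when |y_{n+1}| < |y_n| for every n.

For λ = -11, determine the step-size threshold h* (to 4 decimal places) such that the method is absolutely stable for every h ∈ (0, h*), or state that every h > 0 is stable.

With y'=λy (z=hλ):
  k1=λy_n ⇒ h·k1=z·y_n;  k2=λ(1+1/2z)y_n ⇒ h·k2=z(1+1/2z)y_n
  y_{n+1}/y_n = 1 − 1/7z + 8/7z(1+1/2z) = 1 + z + 4/7z²
  R(z) = 1 + z + 4/7z².

Find x<0 with |R(x)|<1.
x=-1.22: |R|=0.6305
R=1: x+4/7x²=0 ⇒ x=−7/4=-1.7500; min R=1−1/(4·4/7)=0.5625>−1
Confirm numerically:
  x=-1.662: |R|=0.91643 <1
  x=-1.523: |R|=0.80245 <1
  x=-1.411: |R|=0.72667 <1
  x=-1.181: |R|=0.61601 <1
  x=-2.340: |R|=1.78891 >1
  x=-2.181: |R|=1.53715 >1
Stable set (-1.7500, 0).

(-1.7500,0); λ=-11 ⇒ h* = (7/4)/11 = 0.1591.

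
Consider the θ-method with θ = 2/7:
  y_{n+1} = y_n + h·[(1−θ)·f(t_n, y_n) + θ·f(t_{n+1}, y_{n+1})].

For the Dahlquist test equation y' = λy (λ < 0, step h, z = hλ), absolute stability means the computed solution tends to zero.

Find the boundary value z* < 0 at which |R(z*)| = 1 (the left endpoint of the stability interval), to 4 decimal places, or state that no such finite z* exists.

Set f=λy, z=hλ:
  y_{n+1} = y_n + z·[5/7·y_n + 2/7·y_{n+1}] ⇒ (1 − 2/7z)y_{n+1} = (1 + 5/7z)y_n
  so R(z) = (1 + 5/7z)/(1 − 2/7z).

Need |R(x)|<1, x<0.
x=-1.39: |R|=0.0051
R=−1: 1+5/7x = −1+2/7x ⇒ -3/7x=2 ⇒ x=2/(-3/7)=-4.6667
Confirm numerically:
  x=-4.260: |R|=0.92139 <1
  x=-4.212: |R|=0.91157 <1
  x=-3.764: |R|=0.81360 <1
  x=-2.302: |R|=0.38866 <1
  x=-4.879: |R|=1.03801 >1
  x=-4.750: |R|=1.01515 >1
Stable set (-4.6667, 0).

z* = -4.6667.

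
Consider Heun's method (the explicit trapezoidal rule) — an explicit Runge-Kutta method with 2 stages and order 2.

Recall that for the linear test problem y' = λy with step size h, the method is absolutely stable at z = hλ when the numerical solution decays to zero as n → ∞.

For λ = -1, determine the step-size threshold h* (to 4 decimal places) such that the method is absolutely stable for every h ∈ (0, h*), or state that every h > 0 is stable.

(-2.0000,0); λ=-1 ⇒ h* = 2.0000.

With y'=λy (z=hλ):
  order 2, 2-stage ⇒ R(z)=1+z+z^2/2
  (e.g. R(-1.34)=0.55780, |R|=0.55780)

Solve |R(x)|<1 on ℝ⁻.
x=-1.34: |R|=0.5578
|R(-1.41)|=0.5840 |R(-1.04)|=0.5008 |R(-0.53)|=0.6104
Bisect:
  x_lo=-2.5539 |R|=1.7074  x_hi=-0.1168 |R|=0.8901
  mid=-1.33535 |R|=0.55623 →hi
  mid=-1.94464 |R|=0.94617 →hi
  mid=-2.24929 |R|=1.28036 →lo
  mid=-2.09697 |R|=1.10167 →lo
  mid=-2.02080 |R|=1.02102 →lo
  mid=-1.98272 |R|=0.98287 →hi
  mid=-2.00176 |R|=1.00176 →lo
  mid=-1.99224 |R|=0.99227 →hi
  ...
  [-2.00013,-1.99998] ⇒ x*=-2.0000
Interval (-2.0000, 0).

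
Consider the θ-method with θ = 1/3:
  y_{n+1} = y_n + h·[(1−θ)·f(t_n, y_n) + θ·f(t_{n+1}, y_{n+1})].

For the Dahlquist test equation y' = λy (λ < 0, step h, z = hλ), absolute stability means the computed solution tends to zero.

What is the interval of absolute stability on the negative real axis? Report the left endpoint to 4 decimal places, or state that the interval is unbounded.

z∈(-6.0000,0).

Test eqn y'=λy, z=hλ:
  y_{n+1} = y_n + z·[2/3·y_n + 1/3·y_{n+1}] ⇒ (1 − 1/3z)y_{n+1} = (1 + 2/3z)y_n
  so R(z) = (1 + 2/3z)/(1 − 1/3z).

Find x<0 with |R(x)|<1.
x=-0.86: |R|=0.3316
R=−1: 1+2/3x = −1+1/3x ⇒ -1/3x=2 ⇒ x=2/(-1/3)=-6.0000
Confirm numerically:
  x=-5.703: |R|=0.96587 <1
  x=-4.709: |R|=0.83253 <1
  x=-3.433: |R|=0.60096 <1
  x=-3.092: |R|=0.52265 <1
  x=-6.595: |R|=1.06201 >1
  x=-6.429: |R|=1.04550 >1
So |R|<1 on (-6.0000, 0).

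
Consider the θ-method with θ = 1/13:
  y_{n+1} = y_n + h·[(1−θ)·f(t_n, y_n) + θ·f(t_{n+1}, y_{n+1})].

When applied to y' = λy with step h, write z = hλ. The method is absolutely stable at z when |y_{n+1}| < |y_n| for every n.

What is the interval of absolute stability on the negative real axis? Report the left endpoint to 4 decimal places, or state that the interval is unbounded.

z∈(-2.3636,0).

Set f=λy, z=hλ:
  y_{n+1} = y_n + z·[12/13·y_n + 1/13·y_{n+1}] ⇒ (1 − 1/13z)y_{n+1} = (1 + 12/13z)y_n
  Hence R(z) = (1 + 12/13z)/(1 − 1/13z).

Boundary: |R(x)|=1, x<0.
x=-1.53: |R|=0.3689
R=−1: 1+12/13x = −1+1/13x ⇒ -11/13x=2 ⇒ x=2/(-11/13)=-2.3636
Confirm numerically:
  x=-1.863: |R|=0.62948 <1
  x=-1.301: |R|=0.18264 <1
  x=-0.986: |R|=0.08351 <1
  x=-2.587: |R|=1.15763 >1
  x=-2.416: |R|=1.03736 >1
Interval (-2.3636, 0).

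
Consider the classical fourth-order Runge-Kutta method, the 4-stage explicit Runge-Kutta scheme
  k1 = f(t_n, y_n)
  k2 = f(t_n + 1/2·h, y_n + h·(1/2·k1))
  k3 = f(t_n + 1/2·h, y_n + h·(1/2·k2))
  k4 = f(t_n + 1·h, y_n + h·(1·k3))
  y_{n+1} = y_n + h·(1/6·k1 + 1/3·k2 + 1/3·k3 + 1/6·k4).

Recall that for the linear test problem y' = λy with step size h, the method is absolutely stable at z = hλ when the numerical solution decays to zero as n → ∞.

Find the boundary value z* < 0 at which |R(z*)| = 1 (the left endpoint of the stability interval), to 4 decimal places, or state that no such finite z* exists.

Test eqn y'=λy, z=hλ:
  order 4, 4-stage ⇒ R(z)=1+z+z^2/2+z^3/6+z^4/24
  (e.g. R(-1.32)=0.29437, |R|=0.29437)

Solve |R(x)|<1 on ℝ⁻.
x=-1.32: |R|=0.2944
|R(-2.06)|=0.3552 |R(-1.47)|=0.2756
Bisect:
  x_lo=-3.5155 |R|=2.7868  x_hi=-0.3146 |R|=0.7301
  mid=-1.91505 |R|=0.30853 →hi
  mid=-2.71527 |R|=0.89946 →hi
  mid=-3.11538 |R|=1.62292 →lo
  mid=-2.91533 |R|=1.21441 →lo
  mid=-2.81530 |R|=1.04619 →lo
  mid=-2.76529 |R|=0.97025 →hi
  mid=-2.79029 |R|=1.00756 →lo
  mid=-2.77779 |R|=0.98874 →hi
  mid=-2.78404 |R|=0.99811 →hi
  ...
  [-2.78541,-2.78521] ⇒ x*=-2.7853
Interval (-2.7853, 0).

left endpoint -2.7853.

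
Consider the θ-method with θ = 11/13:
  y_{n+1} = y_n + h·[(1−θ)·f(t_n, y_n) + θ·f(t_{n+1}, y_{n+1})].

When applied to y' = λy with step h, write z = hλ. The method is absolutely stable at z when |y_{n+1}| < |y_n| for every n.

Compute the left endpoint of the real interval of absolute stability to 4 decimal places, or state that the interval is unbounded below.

interval (−∞, 0).

Test eqn y'=λy, z=hλ:
  y_{n+1} = y_n + z·[2/13·y_n + 11/13·y_{n+1}] ⇒ (1 − 11/13z)y_{n+1} = (1 + 2/13z)y_n
  ⇒ R(z) = (1 + 2/13z)/(1 − 11/13z).

Solve |R(x)|<1 on ℝ⁻.
x=-0.4: |R|=0.7011
x=-2: |R|=0.2571
x=-10: |R|=0.0569
x=-100: |R|=0.1680
θ=11/13≥1/2 ⇒ |1+2/13x|<|1−11/13x| ∀x<0 ⇒ stable on all of ℝ⁻.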